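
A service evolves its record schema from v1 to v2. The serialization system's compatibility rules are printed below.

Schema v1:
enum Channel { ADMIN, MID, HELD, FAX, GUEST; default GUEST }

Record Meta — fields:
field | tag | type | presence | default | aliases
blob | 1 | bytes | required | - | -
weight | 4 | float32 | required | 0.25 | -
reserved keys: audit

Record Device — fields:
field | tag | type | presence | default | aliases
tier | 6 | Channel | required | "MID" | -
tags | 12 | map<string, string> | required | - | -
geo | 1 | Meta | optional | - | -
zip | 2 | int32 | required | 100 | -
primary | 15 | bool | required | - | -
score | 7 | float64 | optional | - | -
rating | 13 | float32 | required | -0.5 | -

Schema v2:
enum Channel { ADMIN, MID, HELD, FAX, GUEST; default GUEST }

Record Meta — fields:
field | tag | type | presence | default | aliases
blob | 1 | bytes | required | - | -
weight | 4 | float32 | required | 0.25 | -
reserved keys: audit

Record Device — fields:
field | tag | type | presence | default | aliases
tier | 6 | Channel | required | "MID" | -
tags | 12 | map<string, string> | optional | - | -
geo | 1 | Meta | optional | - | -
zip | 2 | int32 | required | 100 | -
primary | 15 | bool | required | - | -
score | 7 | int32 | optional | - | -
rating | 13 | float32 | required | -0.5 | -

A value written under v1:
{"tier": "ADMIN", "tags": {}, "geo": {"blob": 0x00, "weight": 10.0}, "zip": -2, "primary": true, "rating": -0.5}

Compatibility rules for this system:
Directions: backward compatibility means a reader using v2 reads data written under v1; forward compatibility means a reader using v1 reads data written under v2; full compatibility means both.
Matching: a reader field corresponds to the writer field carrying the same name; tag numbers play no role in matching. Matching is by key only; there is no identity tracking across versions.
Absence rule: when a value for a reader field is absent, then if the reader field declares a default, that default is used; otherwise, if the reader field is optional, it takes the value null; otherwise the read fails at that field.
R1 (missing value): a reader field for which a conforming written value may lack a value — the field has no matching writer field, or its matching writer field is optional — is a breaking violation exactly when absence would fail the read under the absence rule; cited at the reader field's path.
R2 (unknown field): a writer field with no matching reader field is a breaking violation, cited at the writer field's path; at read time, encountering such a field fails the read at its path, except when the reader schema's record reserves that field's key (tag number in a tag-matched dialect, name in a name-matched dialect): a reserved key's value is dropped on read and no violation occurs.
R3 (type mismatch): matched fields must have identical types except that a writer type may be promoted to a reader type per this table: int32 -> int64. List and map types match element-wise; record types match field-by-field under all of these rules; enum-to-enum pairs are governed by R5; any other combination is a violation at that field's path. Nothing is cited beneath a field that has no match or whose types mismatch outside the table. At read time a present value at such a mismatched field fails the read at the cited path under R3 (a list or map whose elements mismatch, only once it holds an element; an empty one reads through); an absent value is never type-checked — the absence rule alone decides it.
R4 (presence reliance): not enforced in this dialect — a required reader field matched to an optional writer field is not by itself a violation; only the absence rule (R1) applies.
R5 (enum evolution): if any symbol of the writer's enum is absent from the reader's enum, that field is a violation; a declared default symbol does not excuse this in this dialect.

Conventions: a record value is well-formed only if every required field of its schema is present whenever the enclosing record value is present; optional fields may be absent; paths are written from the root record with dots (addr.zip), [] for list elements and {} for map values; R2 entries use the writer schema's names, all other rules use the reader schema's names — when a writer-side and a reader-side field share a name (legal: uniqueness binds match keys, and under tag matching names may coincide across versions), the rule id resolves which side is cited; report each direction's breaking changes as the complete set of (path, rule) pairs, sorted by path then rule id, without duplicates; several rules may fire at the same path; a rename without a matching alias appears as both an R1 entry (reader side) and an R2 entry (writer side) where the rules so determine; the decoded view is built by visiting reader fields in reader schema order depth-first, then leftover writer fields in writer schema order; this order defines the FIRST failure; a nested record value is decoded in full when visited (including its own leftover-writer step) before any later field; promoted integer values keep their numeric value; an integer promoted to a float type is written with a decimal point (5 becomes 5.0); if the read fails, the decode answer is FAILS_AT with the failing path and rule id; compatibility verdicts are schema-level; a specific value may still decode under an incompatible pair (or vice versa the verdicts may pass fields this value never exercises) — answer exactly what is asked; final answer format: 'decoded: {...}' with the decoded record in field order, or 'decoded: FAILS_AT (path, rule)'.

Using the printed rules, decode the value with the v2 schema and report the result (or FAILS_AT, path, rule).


decoded: {"tier": "ADMIN", "tags": {}, "geo": {"blob": 0x00, "weight": 10.0}, "zip": -2, "primary": true, "score": null, "rating": -0.5}

the writer's type comes first in each Device pair
decode (reader v2):
  tier := "ADMIN"
  tags := {}
  geo.blob := 0x00
  geo.weight := 10.0
  zip := -2
  primary := true
  score := null (not supplied -> null)
  rating := -0.5
  => decoded: {"tier": "ADMIN", "tags": {}, "geo": {"blob": 0x00, "weight": 10.0}, "zip": -2, "primary": true, "score": null, "rating": -0.5}
diffs on Device not affecting the asked answer:
  field score in record Device: type float64 changed to int32 -> a verdict-level change on Device — the shown value reads the same
  field tags in record Device: required changed to optional -> a verdict-level change on Device — the shown value reads the same


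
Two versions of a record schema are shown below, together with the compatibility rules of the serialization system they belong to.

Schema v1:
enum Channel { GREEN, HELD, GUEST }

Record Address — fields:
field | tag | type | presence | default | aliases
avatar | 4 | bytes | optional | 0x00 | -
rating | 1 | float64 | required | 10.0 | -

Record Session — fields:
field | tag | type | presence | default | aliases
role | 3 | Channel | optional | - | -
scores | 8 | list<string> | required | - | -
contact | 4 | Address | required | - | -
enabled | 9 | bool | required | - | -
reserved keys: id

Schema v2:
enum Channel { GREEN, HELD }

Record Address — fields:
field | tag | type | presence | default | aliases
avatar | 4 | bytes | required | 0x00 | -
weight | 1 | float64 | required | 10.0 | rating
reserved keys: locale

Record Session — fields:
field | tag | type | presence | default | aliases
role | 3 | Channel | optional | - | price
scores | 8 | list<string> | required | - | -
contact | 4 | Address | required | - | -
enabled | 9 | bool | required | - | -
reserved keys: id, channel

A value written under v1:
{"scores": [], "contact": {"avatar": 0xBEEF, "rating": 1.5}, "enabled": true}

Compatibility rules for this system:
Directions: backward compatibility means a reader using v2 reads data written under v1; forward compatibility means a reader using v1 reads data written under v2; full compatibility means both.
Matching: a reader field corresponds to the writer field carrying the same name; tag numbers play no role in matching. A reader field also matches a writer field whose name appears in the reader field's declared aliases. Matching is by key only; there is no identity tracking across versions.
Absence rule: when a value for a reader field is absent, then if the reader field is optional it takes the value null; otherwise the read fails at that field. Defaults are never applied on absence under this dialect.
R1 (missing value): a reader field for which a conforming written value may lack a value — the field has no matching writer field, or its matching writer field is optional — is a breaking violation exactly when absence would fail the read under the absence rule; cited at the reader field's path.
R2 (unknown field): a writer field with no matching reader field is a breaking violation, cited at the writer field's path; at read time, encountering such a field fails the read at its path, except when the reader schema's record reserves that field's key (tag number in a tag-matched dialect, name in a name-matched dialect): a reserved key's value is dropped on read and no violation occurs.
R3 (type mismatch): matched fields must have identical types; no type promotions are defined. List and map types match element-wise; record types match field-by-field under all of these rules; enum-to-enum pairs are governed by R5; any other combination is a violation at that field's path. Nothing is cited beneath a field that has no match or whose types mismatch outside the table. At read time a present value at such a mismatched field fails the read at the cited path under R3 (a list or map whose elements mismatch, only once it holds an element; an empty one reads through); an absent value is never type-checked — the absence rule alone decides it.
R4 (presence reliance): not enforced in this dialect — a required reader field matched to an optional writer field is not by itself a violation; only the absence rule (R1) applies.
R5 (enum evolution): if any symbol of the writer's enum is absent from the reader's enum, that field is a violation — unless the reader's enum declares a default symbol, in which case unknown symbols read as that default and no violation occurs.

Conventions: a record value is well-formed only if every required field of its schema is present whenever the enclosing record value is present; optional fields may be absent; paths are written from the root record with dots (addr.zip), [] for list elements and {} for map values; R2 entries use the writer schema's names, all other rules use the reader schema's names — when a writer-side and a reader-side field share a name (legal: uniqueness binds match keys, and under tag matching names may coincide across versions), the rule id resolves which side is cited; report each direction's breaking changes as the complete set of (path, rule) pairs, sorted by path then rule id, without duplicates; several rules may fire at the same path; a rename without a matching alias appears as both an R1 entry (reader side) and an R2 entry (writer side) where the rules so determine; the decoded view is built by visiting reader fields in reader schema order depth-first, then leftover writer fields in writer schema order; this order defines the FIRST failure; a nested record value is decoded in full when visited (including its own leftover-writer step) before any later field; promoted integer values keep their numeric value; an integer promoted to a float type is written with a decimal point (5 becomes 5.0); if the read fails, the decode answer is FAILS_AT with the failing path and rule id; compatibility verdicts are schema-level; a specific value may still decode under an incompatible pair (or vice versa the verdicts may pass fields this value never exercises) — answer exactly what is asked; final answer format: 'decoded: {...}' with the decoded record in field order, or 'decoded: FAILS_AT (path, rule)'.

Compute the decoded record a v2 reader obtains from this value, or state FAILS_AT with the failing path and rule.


the writer's type comes first in each Session pair
decode walk for Session under reader schema v2:
  role := null (missing; optional => null)
  scores := []
  contact.avatar := 0xBEEF
  contact.weight := 1.5 (from writer rating)
  enabled := true
  => decoded: {"role": null, "scores": [], "contact": {"avatar": 0xBEEF, "weight": 1.5}, "enabled": true}
checking off the Session differences that do not matter here:
  enum Channel (field role in record Session): symbol GUEST removed -> schema-level compatibility only; this Session value's decode is unchanged
  field avatar in record Address: optional changed to required -> schema-level compatibility only; this Session value's decode is unchanged

decoded: {"role": null, "scores": [], "contact": {"avatar": 0xBEEF, "weight": 1.5}, "enabled": true}


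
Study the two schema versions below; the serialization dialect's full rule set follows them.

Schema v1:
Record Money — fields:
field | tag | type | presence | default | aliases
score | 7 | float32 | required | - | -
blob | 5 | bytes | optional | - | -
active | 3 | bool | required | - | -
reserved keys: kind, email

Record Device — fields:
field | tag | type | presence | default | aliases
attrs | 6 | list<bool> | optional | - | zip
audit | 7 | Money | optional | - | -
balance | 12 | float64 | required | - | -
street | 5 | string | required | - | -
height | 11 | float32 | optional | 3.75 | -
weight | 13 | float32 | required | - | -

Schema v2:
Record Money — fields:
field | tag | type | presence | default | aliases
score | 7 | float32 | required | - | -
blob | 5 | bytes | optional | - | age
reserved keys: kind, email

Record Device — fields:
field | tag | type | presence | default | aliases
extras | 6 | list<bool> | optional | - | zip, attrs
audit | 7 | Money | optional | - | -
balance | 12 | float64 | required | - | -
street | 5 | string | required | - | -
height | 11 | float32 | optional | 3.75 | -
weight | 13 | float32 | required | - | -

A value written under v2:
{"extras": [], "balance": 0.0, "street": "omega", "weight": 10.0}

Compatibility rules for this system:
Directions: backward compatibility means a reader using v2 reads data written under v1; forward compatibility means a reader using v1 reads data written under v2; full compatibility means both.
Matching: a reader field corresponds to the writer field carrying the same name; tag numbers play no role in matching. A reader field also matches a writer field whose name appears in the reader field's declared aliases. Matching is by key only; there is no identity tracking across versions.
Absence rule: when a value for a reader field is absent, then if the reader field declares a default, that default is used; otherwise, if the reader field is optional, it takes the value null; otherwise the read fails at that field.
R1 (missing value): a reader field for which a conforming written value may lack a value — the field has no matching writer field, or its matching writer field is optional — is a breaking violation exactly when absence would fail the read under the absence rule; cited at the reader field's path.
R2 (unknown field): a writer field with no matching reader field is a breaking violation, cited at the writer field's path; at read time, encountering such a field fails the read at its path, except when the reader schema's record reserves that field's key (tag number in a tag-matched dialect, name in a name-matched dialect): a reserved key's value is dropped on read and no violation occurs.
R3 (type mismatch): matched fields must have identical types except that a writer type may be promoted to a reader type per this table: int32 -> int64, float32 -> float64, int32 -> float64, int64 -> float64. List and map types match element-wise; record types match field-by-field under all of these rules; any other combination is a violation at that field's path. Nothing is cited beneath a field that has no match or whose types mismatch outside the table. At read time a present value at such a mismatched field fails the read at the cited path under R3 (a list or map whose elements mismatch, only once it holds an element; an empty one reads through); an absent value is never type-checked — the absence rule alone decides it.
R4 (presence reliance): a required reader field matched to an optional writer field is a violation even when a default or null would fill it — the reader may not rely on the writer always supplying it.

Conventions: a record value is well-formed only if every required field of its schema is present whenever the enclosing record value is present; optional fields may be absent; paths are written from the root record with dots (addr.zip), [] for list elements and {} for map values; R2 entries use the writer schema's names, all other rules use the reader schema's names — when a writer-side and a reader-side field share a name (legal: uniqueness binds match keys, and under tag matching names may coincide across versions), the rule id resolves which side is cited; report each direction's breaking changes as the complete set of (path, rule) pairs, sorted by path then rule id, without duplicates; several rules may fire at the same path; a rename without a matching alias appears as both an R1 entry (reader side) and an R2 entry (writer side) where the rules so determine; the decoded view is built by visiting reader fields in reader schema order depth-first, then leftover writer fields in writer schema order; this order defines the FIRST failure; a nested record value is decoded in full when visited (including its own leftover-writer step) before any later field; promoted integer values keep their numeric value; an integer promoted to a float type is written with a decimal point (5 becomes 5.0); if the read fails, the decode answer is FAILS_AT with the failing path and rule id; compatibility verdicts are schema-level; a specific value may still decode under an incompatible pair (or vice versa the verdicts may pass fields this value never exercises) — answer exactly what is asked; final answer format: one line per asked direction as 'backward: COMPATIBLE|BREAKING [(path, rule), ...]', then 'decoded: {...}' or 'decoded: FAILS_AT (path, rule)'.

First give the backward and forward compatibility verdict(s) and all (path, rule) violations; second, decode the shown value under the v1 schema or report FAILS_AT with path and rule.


each type pair in Device: writer, then reader
backward analysis of Device with v2 as reader and v1 as writer:
  extras: paired with writer attrs (list<bool> -> list<bool>; writer optional)
  audit: paired with writer audit (Money -> Money; writer optional)
  balance: paired with writer balance (float64 -> float64; writer required)
  street: paired with writer street (string -> string; writer required)
  height: paired with writer height (float32 -> float32; writer optional)
  weight: paired with writer weight (float32 -> float32; writer required)
  audit.score: paired with writer audit.score (float32 -> float32; writer required)
  audit.blob: paired with writer audit.blob (bytes -> bytes; writer optional)
  writer audit.active: unknown to reader
  R2 fires at audit.active
  => 1 violation(s): backward is BREAKING for Device
forward analysis of Device with v1 as reader and v2 as writer:
  attrs has no writer counterpart
  audit: paired with writer audit (Money -> Money; writer optional)
  balance: paired with writer balance (float64 -> float64; writer required)
  street: paired with writer street (string -> string; writer required)
  height: paired with writer height (float32 -> float32; writer optional)
  weight: paired with writer weight (float32 -> float32; writer required)
  writer extras: unknown to reader
  audit.score: paired with writer audit.score (float32 -> float32; writer required)
  audit.blob: paired with writer audit.blob (bytes -> bytes; writer optional)
  audit.active has no writer counterpart
  R1 fires at audit.active
  R2 fires at extras
  => 2 violation(s): forward is BREAKING for Device
decode (reader v1):
  attrs := null (not supplied -> null)
  audit := null (not supplied -> null)
  balance := 0.0
  street := "omega"
  height := 3.75 (no value, default fills)
  weight := 10.0
  read fails at extras under R2 (unknown field)
  => FAILS_AT (extras, R2)

backward: BREAKING [(audit.active, R2)]; forward: BREAKING [(audit.active, R1), (extras, R2)]; decoded: FAILS_AT (extras, R2)


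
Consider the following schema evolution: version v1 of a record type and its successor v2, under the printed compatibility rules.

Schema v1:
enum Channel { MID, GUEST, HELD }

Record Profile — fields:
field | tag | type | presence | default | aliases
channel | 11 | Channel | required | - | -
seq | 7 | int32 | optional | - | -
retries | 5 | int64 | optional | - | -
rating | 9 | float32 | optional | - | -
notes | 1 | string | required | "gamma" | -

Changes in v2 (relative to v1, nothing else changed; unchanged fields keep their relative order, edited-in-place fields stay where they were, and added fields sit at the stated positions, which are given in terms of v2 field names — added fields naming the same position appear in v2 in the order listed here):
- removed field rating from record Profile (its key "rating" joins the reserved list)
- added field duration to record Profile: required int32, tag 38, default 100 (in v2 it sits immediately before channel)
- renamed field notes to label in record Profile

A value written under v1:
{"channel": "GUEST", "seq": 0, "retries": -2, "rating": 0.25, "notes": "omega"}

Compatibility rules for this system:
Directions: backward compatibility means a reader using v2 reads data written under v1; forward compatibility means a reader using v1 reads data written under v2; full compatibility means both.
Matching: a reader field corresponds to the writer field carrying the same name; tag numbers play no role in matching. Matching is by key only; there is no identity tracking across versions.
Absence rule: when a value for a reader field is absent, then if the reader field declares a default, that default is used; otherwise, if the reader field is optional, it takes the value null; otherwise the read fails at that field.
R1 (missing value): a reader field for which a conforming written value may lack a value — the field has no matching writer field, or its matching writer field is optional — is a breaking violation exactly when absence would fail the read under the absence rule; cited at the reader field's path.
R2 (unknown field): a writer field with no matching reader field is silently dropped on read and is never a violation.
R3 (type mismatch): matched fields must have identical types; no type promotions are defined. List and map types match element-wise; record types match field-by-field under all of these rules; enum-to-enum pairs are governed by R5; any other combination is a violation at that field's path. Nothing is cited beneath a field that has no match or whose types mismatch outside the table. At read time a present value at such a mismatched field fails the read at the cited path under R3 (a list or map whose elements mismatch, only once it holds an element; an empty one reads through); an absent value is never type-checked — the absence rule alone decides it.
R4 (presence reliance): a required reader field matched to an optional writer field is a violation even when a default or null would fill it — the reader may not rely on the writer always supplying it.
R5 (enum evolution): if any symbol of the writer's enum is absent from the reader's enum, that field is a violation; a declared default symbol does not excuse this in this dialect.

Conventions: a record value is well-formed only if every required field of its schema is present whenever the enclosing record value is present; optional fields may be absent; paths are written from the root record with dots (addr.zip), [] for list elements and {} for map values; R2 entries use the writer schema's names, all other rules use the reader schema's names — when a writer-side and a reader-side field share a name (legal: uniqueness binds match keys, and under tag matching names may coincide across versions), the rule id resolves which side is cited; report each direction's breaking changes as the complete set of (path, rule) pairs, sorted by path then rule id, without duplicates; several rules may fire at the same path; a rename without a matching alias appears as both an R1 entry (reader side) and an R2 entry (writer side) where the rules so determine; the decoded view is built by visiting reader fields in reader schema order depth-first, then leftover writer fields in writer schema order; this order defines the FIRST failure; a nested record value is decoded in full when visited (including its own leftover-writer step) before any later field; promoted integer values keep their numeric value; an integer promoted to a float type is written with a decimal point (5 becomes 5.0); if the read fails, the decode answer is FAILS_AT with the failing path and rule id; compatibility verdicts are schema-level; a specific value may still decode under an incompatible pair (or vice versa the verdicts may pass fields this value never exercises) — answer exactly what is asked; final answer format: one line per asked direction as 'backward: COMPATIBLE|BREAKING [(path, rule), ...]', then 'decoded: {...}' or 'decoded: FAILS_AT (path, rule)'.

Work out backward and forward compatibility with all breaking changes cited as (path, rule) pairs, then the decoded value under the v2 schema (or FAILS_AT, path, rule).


backward: COMPATIBLE []; forward: COMPATIBLE []; decoded: {"duration": 100, "channel": "GUEST", "seq": 0, "retries": -2, "label": "gamma"}

each type pair in Profile: writer, then reader
backward analysis of Profile with v2 as reader and v1 as writer:
  duration has no writer counterpart
  Channel -> Channel, writer required: channel aligns to channel
  int32 -> int32, writer optional: seq aligns to seq
  int64 -> int64, writer optional: retries aligns to retries
  label has no writer counterpart
  writer rating: unknown to reader
  writer notes: unknown to reader
  => no violations; backward on Profile: COMPATIBLE
forward analysis of Profile with v1 as reader and v2 as writer:
  Channel -> Channel, writer required: channel aligns to channel
  int32 -> int32, writer optional: seq aligns to seq
  int64 -> int64, writer optional: retries aligns to retries
  rating has no writer counterpart
  notes has no writer counterpart
  writer duration: unknown to reader
  writer label: unknown to reader
  => no violations; forward on Profile: COMPATIBLE
migrating the Profile value to v2:
  duration := 100 (absent -> default)
  channel := "GUEST"
  seq := 0
  retries := -2
  label := "gamma" (absent -> default)
  writer rating: unknown -> dropped
  writer notes: unknown -> dropped
  => decoded: {"duration": 100, "channel": "GUEST", "seq": 0, "retries": -2, "label": "gamma"}


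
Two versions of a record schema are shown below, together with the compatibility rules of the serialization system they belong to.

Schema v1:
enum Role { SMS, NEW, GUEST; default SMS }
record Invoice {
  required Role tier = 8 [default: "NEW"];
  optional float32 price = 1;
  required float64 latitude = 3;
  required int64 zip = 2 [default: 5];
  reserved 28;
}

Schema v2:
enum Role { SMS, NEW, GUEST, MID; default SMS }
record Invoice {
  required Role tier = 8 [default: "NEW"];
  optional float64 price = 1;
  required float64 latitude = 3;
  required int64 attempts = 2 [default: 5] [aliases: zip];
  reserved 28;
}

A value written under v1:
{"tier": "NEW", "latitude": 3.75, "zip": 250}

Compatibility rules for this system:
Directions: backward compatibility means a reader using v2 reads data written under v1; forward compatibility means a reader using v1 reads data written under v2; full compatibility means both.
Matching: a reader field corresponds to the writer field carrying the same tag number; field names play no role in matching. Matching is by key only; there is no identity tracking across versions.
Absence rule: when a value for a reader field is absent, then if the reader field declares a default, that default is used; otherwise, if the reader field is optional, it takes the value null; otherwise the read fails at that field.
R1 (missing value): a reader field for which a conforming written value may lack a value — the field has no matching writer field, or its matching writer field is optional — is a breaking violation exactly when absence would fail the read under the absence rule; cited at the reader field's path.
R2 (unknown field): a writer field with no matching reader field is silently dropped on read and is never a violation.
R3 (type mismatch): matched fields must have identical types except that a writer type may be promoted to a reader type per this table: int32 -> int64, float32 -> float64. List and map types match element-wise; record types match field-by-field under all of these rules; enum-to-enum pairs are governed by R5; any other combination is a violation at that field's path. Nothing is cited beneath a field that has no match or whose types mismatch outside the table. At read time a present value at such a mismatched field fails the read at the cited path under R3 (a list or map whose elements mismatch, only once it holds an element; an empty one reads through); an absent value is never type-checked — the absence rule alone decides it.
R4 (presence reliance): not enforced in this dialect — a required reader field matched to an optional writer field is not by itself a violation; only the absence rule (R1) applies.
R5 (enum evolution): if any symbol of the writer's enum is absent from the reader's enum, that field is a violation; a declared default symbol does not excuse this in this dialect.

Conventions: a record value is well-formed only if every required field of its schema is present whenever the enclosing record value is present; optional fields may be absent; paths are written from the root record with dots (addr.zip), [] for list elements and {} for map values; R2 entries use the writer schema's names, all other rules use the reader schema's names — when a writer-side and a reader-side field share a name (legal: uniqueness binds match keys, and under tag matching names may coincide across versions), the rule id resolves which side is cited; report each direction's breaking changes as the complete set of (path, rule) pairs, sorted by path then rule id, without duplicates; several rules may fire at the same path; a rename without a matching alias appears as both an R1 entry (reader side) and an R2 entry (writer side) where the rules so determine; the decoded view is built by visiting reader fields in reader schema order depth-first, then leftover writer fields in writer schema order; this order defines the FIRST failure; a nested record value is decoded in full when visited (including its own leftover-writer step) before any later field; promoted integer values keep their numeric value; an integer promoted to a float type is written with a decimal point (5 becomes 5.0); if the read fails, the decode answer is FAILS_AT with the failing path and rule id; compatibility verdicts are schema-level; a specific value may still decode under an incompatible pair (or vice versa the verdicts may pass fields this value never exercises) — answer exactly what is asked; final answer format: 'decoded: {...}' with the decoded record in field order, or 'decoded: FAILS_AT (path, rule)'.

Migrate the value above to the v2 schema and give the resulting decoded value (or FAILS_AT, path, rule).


the writer's type comes first in each Invoice pair
decode (reader v2):
  tier := "NEW"
  price := null (missing; optional => null)
  latitude := 3.75
  attempts := 250 (from writer zip)
  => decoded: {"tier": "NEW", "price": null, "latitude": 3.75, "attempts": 250}
the other Invoice changes do not affect what is asked:
  enum Role (field tier in record Invoice): symbol MID added -> affects the rule determinations only; this particular Invoice value decodes identically
  field price in record Invoice: type float32 changed to float64 -> affects the rule determinations only; this particular Invoice value decodes identically

decoded: {"tier": "NEW", "price": null, "latitude": 3.75, "attempts": 250}


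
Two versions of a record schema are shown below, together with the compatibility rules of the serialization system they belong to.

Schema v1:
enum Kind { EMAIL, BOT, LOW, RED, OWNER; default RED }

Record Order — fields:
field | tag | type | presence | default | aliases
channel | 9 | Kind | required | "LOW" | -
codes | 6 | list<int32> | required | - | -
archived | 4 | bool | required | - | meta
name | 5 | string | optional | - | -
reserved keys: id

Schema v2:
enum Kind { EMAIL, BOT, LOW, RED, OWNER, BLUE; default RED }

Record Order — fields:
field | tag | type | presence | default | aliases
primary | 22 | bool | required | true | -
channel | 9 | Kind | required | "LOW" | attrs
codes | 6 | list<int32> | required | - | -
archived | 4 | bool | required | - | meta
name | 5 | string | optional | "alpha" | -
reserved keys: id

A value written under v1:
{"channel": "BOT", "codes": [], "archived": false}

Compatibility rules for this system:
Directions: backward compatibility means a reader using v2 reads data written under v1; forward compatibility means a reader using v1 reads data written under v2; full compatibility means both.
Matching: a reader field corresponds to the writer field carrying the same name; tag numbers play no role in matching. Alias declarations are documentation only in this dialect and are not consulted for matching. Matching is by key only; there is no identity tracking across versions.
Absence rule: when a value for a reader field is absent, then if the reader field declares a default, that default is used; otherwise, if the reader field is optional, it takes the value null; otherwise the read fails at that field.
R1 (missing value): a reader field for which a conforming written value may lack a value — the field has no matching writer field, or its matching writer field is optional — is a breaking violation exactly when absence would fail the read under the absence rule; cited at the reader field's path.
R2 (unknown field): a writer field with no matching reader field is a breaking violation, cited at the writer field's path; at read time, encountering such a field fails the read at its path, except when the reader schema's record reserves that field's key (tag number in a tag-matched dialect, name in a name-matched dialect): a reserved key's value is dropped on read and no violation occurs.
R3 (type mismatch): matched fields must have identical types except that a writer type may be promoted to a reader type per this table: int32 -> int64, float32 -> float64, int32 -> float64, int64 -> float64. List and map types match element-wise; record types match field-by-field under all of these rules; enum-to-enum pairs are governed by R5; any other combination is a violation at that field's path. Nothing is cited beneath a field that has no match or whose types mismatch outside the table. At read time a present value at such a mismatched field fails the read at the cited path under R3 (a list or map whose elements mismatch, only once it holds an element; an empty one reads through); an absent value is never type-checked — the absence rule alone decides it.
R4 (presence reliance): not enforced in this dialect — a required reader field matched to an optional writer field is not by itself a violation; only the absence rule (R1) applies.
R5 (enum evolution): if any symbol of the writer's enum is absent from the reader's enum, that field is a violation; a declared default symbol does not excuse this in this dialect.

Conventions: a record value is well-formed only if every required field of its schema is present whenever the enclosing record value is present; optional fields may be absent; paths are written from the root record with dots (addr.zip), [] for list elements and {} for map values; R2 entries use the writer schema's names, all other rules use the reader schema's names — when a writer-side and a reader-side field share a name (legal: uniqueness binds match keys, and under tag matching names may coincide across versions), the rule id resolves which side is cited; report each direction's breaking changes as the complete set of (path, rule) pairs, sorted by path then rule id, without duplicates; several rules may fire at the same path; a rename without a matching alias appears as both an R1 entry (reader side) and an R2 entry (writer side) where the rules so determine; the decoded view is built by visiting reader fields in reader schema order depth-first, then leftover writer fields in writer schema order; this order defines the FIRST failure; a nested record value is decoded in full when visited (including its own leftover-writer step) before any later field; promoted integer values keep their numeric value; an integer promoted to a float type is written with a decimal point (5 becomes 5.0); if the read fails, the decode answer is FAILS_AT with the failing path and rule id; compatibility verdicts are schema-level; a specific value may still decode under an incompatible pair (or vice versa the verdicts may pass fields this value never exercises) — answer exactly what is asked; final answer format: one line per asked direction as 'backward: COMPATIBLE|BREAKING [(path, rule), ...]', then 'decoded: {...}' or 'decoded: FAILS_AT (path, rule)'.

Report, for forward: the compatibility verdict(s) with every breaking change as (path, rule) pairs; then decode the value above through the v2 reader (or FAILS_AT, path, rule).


forward: BREAKING [(channel, R5), (primary, R2)]; decoded: {"primary": true, "channel": "BOT", "codes": [], "archived": false, "name": "alpha"}

in Order below, arrows point writer -> reader
forward for Order (reader v1, writer v2):
  writer required, Kind -> Kind: reader channel maps from writer channel
  writer required, list<int32> -> list<int32>: reader codes maps from writer codes
  writer required, bool -> bool: reader archived maps from writer archived
  writer optional, string -> string: reader name maps from writer name
  primary (writer side), unknown to reader
  rule R5 violated at channel
  rule R2 violated at primary
  => 2 violation(s): forward is BREAKING for Order
decode (reader v2):
  primary := true (no value, default fills)
  channel := "BOT"
  codes := []
  archived := false
  name := "alpha" (no value, default fills)
  => decoded: {"primary": true, "channel": "BOT", "codes": [], "archived": false, "name": "alpha"}


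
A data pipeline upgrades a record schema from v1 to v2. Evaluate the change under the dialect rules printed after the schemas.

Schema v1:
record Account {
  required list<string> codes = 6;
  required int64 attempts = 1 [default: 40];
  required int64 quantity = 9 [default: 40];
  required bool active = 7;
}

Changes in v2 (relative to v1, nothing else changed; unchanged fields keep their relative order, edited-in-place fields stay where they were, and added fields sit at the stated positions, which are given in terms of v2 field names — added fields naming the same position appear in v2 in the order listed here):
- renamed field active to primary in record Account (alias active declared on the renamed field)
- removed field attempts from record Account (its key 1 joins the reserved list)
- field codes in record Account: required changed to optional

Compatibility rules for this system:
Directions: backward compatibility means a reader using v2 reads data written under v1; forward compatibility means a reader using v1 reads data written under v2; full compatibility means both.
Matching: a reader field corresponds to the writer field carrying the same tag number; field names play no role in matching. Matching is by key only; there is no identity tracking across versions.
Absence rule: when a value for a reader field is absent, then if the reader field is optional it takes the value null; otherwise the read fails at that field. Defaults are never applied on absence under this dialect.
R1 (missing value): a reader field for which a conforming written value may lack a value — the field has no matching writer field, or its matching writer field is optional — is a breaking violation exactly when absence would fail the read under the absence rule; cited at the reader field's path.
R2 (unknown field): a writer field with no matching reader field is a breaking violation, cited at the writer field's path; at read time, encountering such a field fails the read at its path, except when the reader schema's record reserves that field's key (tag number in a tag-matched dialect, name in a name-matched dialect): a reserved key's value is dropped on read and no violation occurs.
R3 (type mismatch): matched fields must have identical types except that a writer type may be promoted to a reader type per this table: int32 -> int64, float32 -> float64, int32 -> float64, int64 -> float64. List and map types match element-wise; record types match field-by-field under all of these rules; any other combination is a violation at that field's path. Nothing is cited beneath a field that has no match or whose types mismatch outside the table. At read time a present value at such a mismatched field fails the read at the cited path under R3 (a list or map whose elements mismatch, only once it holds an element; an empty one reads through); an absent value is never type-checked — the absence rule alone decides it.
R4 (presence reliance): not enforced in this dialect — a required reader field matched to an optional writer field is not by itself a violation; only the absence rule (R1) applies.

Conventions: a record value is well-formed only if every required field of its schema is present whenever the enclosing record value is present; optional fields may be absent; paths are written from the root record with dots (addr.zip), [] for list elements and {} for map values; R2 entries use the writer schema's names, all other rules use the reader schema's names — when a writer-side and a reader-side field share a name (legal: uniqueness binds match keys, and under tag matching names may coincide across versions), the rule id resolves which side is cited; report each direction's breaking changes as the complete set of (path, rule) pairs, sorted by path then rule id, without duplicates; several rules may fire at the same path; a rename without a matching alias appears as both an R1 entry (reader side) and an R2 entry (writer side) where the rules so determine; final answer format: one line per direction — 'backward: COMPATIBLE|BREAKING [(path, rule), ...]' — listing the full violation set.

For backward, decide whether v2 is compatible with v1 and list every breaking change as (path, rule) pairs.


the writer's type comes first in each Account pair
backward pass over Account, reader schema v2, writer schema v1:
  codes: paired with writer codes (list<string> -> list<string>; writer required)
  quantity: paired with writer quantity (int64 -> int64; writer required)
  primary: paired with writer active (bool -> bool; writer required)
  leftover writer field: attempts
  => backward verdict for Account: COMPATIBLE, no violations
diffs on Account not affecting the asked answer:
  renamed field active to primary in record Account (alias active declared on the renamed field) -> triggers nothing under Account's printed rules — same verdict
  removed field attempts from record Account (its key 1 joins the reserved list) -> its effect on Account is confined to the forward direction, not asked
  field codes in record Account: required changed to optional -> its effect on Account is confined to the forward direction, not asked

backward: COMPATIBLE []
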